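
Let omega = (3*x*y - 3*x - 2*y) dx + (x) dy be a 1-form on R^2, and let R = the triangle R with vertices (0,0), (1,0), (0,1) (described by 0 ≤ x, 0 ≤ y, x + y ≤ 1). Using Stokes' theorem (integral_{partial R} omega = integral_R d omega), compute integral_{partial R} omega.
integral_(partial R) omega = 1

Stokes: integral_partial_R omega = integral_R d omega with d omega = (∂Q/∂x - ∂P/∂y) dx ∧ dy.
  ∂Q/∂x = 1
  ∂P/∂y = 3*x - 2
  integrand = ∂Q/∂x - ∂P/∂y = 3 - 3*x.
Integrating over R: integral_0^1 integral_0^{1-x} (3 - 3*x) dy dx = 1.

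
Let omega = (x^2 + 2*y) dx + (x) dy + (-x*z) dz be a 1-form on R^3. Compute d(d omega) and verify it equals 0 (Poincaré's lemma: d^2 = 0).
d(d omega) = 0

Step 1: d omega = sum_{i<j} (∂f_j/∂x_i - ∂f_i/∂x_j) dx_i ∧ dx_j:
  coeff of dx ∧ dy: -1
  coeff of dx ∧ dz: -z
  coeff of dy ∧ dz: 0
Step 2: Apply d again to each 2-form coefficient. The only possible 3-form in R^3 is dx ∧ dy ∧ dz, with coefficient
  ∂(coeff of dy∧dz)/∂x - ∂(coeff of dx∧dz)/∂y + ∂(coeff of dx∧dy)/∂z
  = ∂/∂x (0) - ∂/∂y (-z) + ∂/∂z (-1).
Each of these terms simplifies to sums of mixed partials that cancel in pairs. The result is 0 (by equality of mixed partials for smooth functions — Schwarz / Clairaut).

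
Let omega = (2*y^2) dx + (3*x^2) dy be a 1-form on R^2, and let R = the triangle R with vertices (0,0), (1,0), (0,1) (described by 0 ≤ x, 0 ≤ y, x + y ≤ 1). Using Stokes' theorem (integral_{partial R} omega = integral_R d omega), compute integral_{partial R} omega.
integral_(partial R) omega = 1/3

Stokes: integral_partial_R omega = integral_R d omega with d omega = (∂Q/∂x - ∂P/∂y) dx ∧ dy.
  ∂Q/∂x = 6*x
  ∂P/∂y = 4*y
  integrand = ∂Q/∂x - ∂P/∂y = 6*x - 4*y.
Integrating over R: integral_0^1 integral_0^{1-x} (6*x - 4*y) dy dx = 1/3.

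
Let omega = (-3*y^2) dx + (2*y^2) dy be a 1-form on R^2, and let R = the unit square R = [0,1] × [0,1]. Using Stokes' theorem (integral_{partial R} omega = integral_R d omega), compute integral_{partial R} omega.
integral_(partial R) omega = 3

Stokes: integral_partial_R omega = integral_R d omega with d omega = (∂Q/∂x - ∂P/∂y) dx ∧ dy.
  ∂Q/∂x = 0
  ∂P/∂y = -6*y
  integrand = ∂Q/∂x - ∂P/∂y = 6*y.
Integrating over R: integral_0^1 integral_0^1 (6*y) dx dy = 3.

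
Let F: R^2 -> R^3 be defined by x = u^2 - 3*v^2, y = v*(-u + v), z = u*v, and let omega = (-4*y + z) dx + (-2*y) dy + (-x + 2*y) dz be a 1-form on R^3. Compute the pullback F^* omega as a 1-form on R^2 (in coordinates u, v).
F^* omega = (v*(9*u^2 - 12*u*v + 7*v^2)) du + (-u^3 - 4*u^2*v - 19*u*v^2 + 20*v^3) dv

Using F^*(f dg) = (f ∘ F) d(g ∘ F), substitute each coordinate x_i by F_i(u, v) in f_i, and replace dx_i by d F_i = (∂F_i/∂u) du + (∂F_i/∂v) dv.
  For the x component: f_1(F) = v*(5*u - 4*v); d F_1 = (2*u) du + (-6*v) dv
  For the y component: f_2(F) = 2*v*(u - v); d F_2 = (-v) du + (-u + 2*v) dv
  For the z component: f_3(F) = -u^2 - 2*u*v + 5*v^2; d F_3 = (v) du + (u) dv
Combining and collecting du, dv coefficients:
  coeff of du: v*(9*u^2 - 12*u*v + 7*v^2)
  coeff of dv: -u^3 - 4*u^2*v - 19*u*v^2 + 20*v^3
F^* omega = (v*(9*u^2 - 12*u*v + 7*v^2)) du + (-u^3 - 4*u^2*v - 19*u*v^2 + 20*v^3) dv.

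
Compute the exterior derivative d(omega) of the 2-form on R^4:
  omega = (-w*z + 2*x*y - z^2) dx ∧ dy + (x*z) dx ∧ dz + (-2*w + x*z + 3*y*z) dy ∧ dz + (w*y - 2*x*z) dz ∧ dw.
d(omega) = (-w - z) dx ∧ dy ∧ dz + (-z) dx ∧ dy ∧ dw + (w - 2) dy ∧ dz ∧ dw + (-2*z) dx ∧ dz ∧ dw

For a 2-form omega = sum_{i<j} g_{ij} dx_i ∧ dx_j, the exterior derivative is
  d(omega) = sum_{i<j} d(g_{ij}) ∧ dx_i ∧ dx_j = sum_{i<j, k} (∂g_{ij}/∂x_k) dx_k ∧ dx_i ∧ dx_j.
Expand each term, using dx_k ∧ dx_i ∧ dx_j = sgn(permutation) dx_{(a)} ∧ dx_{(b)} ∧ dx_{(c)} with (a < b < c) sorted:
  d(-w*z + 2*x*y - z^2) includes (∂/∂z)(-w*z + 2*x*y - z^2) dz = (-w - 2*z) dz, which multiplied by dx ∧ dy gives (-w - 2*z) dx ∧ dy ∧ dz
  d(-w*z + 2*x*y - z^2) includes (∂/∂w)(-w*z + 2*x*y - z^2) dw = (-z) dw, which multiplied by dx ∧ dy gives (-z) dx ∧ dy ∧ dw
  d(-2*w + x*z + 3*y*z) includes (∂/∂x)(-2*w + x*z + 3*y*z) dx = (z) dx, which multiplied by dy ∧ dz gives (z) dx ∧ dy ∧ dz
  d(-2*w + x*z + 3*y*z) includes (∂/∂w)(-2*w + x*z + 3*y*z) dw = (-2) dw, which multiplied by dy ∧ dz gives (-2) dy ∧ dz ∧ dw
  d(w*y - 2*x*z) includes (∂/∂x)(w*y - 2*x*z) dx = (-2*z) dx, which multiplied by dz ∧ dw gives (-2*z) dx ∧ dz ∧ dw
  d(w*y - 2*x*z) includes (∂/∂y)(w*y - 2*x*z) dy = (w) dy, which multiplied by dz ∧ dw gives (w) dy ∧ dz ∧ dw
Collecting like 3-forms: d(omega) = (-w - z) dx ∧ dy ∧ dz + (-z) dx ∧ dy ∧ dw + (w - 2) dy ∧ dz ∧ dw + (-2*z) dx ∧ dz ∧ dw.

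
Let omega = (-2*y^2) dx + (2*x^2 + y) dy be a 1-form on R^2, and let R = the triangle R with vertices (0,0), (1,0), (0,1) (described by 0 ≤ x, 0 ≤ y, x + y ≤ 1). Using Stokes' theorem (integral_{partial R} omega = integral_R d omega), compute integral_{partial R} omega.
integral_(partial R) omega = 4/3

Stokes: integral_partial_R omega = integral_R d omega with d omega = (∂Q/∂x - ∂P/∂y) dx ∧ dy.
  ∂Q/∂x = 4*x
  ∂P/∂y = -4*y
  integrand = ∂Q/∂x - ∂P/∂y = 4*x + 4*y.
Integrating over R: integral_0^1 integral_0^{1-x} (4*x + 4*y) dy dx = 4/3.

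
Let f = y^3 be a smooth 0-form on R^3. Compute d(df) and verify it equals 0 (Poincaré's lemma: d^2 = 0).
d(df) = 0

Step 1: df = sum_i (∂f/∂x_i) dx_i = (0) dx + (3*y^2) dy + (0) dz.
Step 2: Apply d again. Using the 1-form formula, the coefficient of dx ∧ dy in d(df) is ∂^2 f/∂x ∂y - ∂^2 f/∂y ∂x = (0) - (0) = 0 (equality of mixed partials for smooth f).
Similarly for dx ∧ dz and dy ∧ dz — all coefficients vanish. So d(df) = 0.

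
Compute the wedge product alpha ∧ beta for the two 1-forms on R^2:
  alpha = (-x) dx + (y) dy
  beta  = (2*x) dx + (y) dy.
alpha ∧ beta = (-3*x*y) dx ∧ dy

Distribute the wedge, using dx_i ∧ dx_j = -dx_j ∧ dx_i and dx_i ∧ dx_i = 0. For each pair (i, j) with i < j, the coefficient of dx_i ∧ dx_j in alpha ∧ beta is (alpha_i * beta_j - alpha_j * beta_i). Collecting: alpha ∧ beta = (-3*x*y) dx ∧ dy.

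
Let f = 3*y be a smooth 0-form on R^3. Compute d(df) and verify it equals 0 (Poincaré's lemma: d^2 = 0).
d(df) = 0

Step 1: df = sum_i (∂f/∂x_i) dx_i = (0) dx + (3) dy + (0) dz.
Step 2: Apply d again. Using the 1-form formula, the coefficient of dx ∧ dy in d(df) is ∂^2 f/∂x ∂y - ∂^2 f/∂y ∂x = (0) - (0) = 0 (equality of mixed partials for smooth f).
Similarly for dx ∧ dz and dy ∧ dz — all coefficients vanish. So d(df) = 0.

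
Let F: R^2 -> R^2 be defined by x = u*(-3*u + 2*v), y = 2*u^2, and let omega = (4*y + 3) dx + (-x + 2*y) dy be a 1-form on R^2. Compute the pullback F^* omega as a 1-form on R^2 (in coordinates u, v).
F^* omega = (-20*u^3 + 8*u^2*v - 18*u + 6*v) du + (16*u^3 + 6*u) dv

Using F^*(f dg) = (f ∘ F) d(g ∘ F), substitute each coordinate x_i by F_i(u, v) in f_i, and replace dx_i by d F_i = (∂F_i/∂u) du + (∂F_i/∂v) dv.
  For the x component: f_1(F) = 8*u^2 + 3; d F_1 = (-6*u + 2*v) du + (2*u) dv
  For the y component: f_2(F) = u*(7*u - 2*v); d F_2 = (4*u) du + (0) dv
Combining and collecting du, dv coefficients:
  coeff of du: -20*u^3 + 8*u^2*v - 18*u + 6*v
  coeff of dv: 16*u^3 + 6*u
F^* omega = (-20*u^3 + 8*u^2*v - 18*u + 6*v) du + (16*u^3 + 6*u) dv.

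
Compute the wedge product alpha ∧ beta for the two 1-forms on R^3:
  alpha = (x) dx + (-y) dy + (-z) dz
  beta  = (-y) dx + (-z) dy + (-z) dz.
alpha ∧ beta = (-x*z - y^2) dx ∧ dy + (-z*(x + y)) dx ∧ dz + (z*(y - z)) dy ∧ dz

Distribute the wedge, using dx_i ∧ dx_j = -dx_j ∧ dx_i and dx_i ∧ dx_i = 0. For each pair (i, j) with i < j, the coefficient of dx_i ∧ dx_j in alpha ∧ beta is (alpha_i * beta_j - alpha_j * beta_i). Collecting: alpha ∧ beta = (-x*z - y^2) dx ∧ dy + (-z*(x + y)) dx ∧ dz + (z*(y - z)) dy ∧ dz.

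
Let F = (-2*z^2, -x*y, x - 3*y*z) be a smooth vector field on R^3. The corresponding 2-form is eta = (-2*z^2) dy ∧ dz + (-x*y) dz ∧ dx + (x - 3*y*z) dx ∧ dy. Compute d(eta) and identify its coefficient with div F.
d(eta) = (-x - 3*y) dx ∧ dy ∧ dz; div F = -x - 3*y

For a 2-form in R^3 of the form above, applying d gives a 3-form with coefficient ∂P/∂x + ∂Q/∂y + ∂R/∂z:
  ∂P/∂x = 0
  ∂Q/∂y = -x
  ∂R/∂z = -3*y
Sum = -x - 3*y, which is exactly div F.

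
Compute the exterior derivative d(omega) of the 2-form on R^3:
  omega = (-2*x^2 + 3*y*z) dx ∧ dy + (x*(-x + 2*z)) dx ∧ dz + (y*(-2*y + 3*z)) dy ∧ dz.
d(omega) = (3*y) dx ∧ dy ∧ dz

For a 2-form omega = sum_{i<j} g_{ij} dx_i ∧ dx_j, the exterior derivative is
  d(omega) = sum_{i<j} d(g_{ij}) ∧ dx_i ∧ dx_j = sum_{i<j, k} (∂g_{ij}/∂x_k) dx_k ∧ dx_i ∧ dx_j.
Expand each term, using dx_k ∧ dx_i ∧ dx_j = sgn(permutation) dx_{(a)} ∧ dx_{(b)} ∧ dx_{(c)} with (a < b < c) sorted:
  d(-2*x^2 + 3*y*z) includes (∂/∂z)(-2*x^2 + 3*y*z) dz = (3*y) dz, which multiplied by dx ∧ dy gives (3*y) dx ∧ dy ∧ dz
Collecting like 3-forms: d(omega) = (3*y) dx ∧ dy ∧ dz.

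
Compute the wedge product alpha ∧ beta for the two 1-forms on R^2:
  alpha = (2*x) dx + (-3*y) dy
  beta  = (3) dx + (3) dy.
alpha ∧ beta = (6*x + 9*y) dx ∧ dy

Distribute the wedge, using dx_i ∧ dx_j = -dx_j ∧ dx_i and dx_i ∧ dx_i = 0. For each pair (i, j) with i < j, the coefficient of dx_i ∧ dx_j in alpha ∧ beta is (alpha_i * beta_j - alpha_j * beta_i). Collecting: alpha ∧ beta = (6*x + 9*y) dx ∧ dy.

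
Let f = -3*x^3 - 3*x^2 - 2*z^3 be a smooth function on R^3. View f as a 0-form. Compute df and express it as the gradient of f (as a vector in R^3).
df = (3*x*(-3*x - 2)) dx + (0) dy + (-6*z^2) dz; grad f = (3*x*(-3*x - 2), 0, -6*z^2)

For a 0-form f, d f = (∂f/∂x) dx + (∂f/∂y) dy + (∂f/∂z) dz. The components of the vector representation are exactly the entries of grad f in Cartesian coordinates:
  ∂f/∂x = 3*x*(-3*x - 2)
  ∂f/∂y = 0
  ∂f/∂z = -6*z^2.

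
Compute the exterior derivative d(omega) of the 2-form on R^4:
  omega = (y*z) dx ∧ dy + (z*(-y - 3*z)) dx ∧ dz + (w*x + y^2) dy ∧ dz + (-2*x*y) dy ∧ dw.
d(omega) = (w + y + z) dx ∧ dy ∧ dz + (x) dy ∧ dz ∧ dw + (-2*y) dx ∧ dy ∧ dw

For a 2-form omega = sum_{i<j} g_{ij} dx_i ∧ dx_j, the exterior derivative is
  d(omega) = sum_{i<j} d(g_{ij}) ∧ dx_i ∧ dx_j = sum_{i<j, k} (∂g_{ij}/∂x_k) dx_k ∧ dx_i ∧ dx_j.
Expand each term, using dx_k ∧ dx_i ∧ dx_j = sgn(permutation) dx_{(a)} ∧ dx_{(b)} ∧ dx_{(c)} with (a < b < c) sorted:
  d(y*z) includes (∂/∂z)(y*z) dz = (y) dz, which multiplied by dx ∧ dy gives (y) dx ∧ dy ∧ dz
  d(z*(-y - 3*z)) includes (∂/∂y)(z*(-y - 3*z)) dy = (-z) dy, which multiplied by dx ∧ dz gives (z) dx ∧ dy ∧ dz
  d(w*x + y^2) includes (∂/∂x)(w*x + y^2) dx = (w) dx, which multiplied by dy ∧ dz gives (w) dx ∧ dy ∧ dz
  d(w*x + y^2) includes (∂/∂w)(w*x + y^2) dw = (x) dw, which multiplied by dy ∧ dz gives (x) dy ∧ dz ∧ dw
  d(-2*x*y) includes (∂/∂x)(-2*x*y) dx = (-2*y) dx, which multiplied by dy ∧ dw gives (-2*y) dx ∧ dy ∧ dw
Collecting like 3-forms: d(omega) = (w + y + z) dx ∧ dy ∧ dz + (x) dy ∧ dz ∧ dw + (-2*y) dx ∧ dy ∧ dw.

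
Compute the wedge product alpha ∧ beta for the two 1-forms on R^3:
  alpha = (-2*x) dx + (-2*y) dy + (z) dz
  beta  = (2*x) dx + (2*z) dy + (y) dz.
alpha ∧ beta = (4*x*(y - z)) dx ∧ dy + (-2*x*(y + z)) dx ∧ dz + (-2*y^2 - 2*z^2) dy ∧ dz

Distribute the wedge, using dx_i ∧ dx_j = -dx_j ∧ dx_i and dx_i ∧ dx_i = 0. For each pair (i, j) with i < j, the coefficient of dx_i ∧ dx_j in alpha ∧ beta is (alpha_i * beta_j - alpha_j * beta_i). Collecting: alpha ∧ beta = (4*x*(y - z)) dx ∧ dy + (-2*x*(y + z)) dx ∧ dz + (-2*y^2 - 2*z^2) dy ∧ dz.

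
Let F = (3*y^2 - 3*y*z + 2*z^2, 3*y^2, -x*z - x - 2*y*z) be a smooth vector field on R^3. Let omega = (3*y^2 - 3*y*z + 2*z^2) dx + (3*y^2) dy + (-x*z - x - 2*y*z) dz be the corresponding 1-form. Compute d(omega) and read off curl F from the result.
d(omega) = (-2*z) dy ∧ dz + (-3*y + 5*z + 1) dz ∧ dx + (-6*y + 3*z) dx ∧ dy; curl F = (-2*z, -3*y + 5*z + 1, -6*y + 3*z)

d omega = sum_{i<j} (∂f_j/∂x_i - ∂f_i/∂x_j) dx_i ∧ dx_j. Under the identification (dy ∧ dz, dz ∧ dx, dx ∧ dy) ↔ (e_x, e_y, e_z), the coefficients are exactly the components of curl F. Compute:
  ∂R/∂y - ∂Q/∂z = (-2*z) - (0) = -2*z
  ∂P/∂z - ∂R/∂x = (-3*y + 4*z) - (-z - 1) = -3*y + 5*z + 1
  ∂Q/∂x - ∂P/∂y = (0) - (6*y - 3*z) = -6*y + 3*z.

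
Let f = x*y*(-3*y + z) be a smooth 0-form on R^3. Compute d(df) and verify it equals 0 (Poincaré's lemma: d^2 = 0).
d(df) = 0

Step 1: df = sum_i (∂f/∂x_i) dx_i = (y*(-3*y + z)) dx + (x*(-6*y + z)) dy + (x*y) dz.
Step 2: Apply d again. Using the 1-form formula, the coefficient of dx ∧ dy in d(df) is ∂^2 f/∂x ∂y - ∂^2 f/∂y ∂x = (-6*y + z) - (-6*y + z) = 0 (equality of mixed partials for smooth f).
Similarly for dx ∧ dz and dy ∧ dz — all coefficients vanish. So d(df) = 0.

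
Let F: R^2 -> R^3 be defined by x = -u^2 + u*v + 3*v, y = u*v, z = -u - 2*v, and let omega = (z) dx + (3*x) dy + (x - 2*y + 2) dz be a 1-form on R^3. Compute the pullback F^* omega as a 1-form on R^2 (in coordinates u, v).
F^* omega = (-3*u^2*v + 3*u^2 + 3*u*v^2 + 4*u*v + 7*v^2 - 3*v - 2) du + (-3*u^3 + 3*u^2*v + u^2 + 9*u*v - 3*u - 12*v - 4) dv

Using F^*(f dg) = (f ∘ F) d(g ∘ F), substitute each coordinate x_i by F_i(u, v) in f_i, and replace dx_i by d F_i = (∂F_i/∂u) du + (∂F_i/∂v) dv.
  For the x component: f_1(F) = -u - 2*v; d F_1 = (-2*u + v) du + (u + 3) dv
  For the y component: f_2(F) = -3*u^2 + 3*u*v + 9*v; d F_2 = (v) du + (u) dv
  For the z component: f_3(F) = -u^2 - u*v + 3*v + 2; d F_3 = (-1) du + (-2) dv
Combining and collecting du, dv coefficients:
  coeff of du: -3*u^2*v + 3*u^2 + 3*u*v^2 + 4*u*v + 7*v^2 - 3*v - 2
  coeff of dv: -3*u^3 + 3*u^2*v + u^2 + 9*u*v - 3*u - 12*v - 4
F^* omega = (-3*u^2*v + 3*u^2 + 3*u*v^2 + 4*u*v + 7*v^2 - 3*v - 2) du + (-3*u^3 + 3*u^2*v + u^2 + 9*u*v - 3*u - 12*v - 4) dv.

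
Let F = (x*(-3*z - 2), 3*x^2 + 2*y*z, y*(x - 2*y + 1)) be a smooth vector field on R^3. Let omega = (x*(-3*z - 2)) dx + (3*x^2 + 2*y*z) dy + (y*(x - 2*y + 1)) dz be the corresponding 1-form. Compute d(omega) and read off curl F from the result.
d(omega) = (x - 6*y + 1) dy ∧ dz + (-3*x - y) dz ∧ dx + (6*x) dx ∧ dy; curl F = (x - 6*y + 1, -3*x - y, 6*x)

d omega = sum_{i<j} (∂f_j/∂x_i - ∂f_i/∂x_j) dx_i ∧ dx_j. Under the identification (dy ∧ dz, dz ∧ dx, dx ∧ dy) ↔ (e_x, e_y, e_z), the coefficients are exactly the components of curl F. Compute:
  ∂R/∂y - ∂Q/∂z = (x - 4*y + 1) - (2*y) = x - 6*y + 1
  ∂P/∂z - ∂R/∂x = (-3*x) - (y) = -3*x - y
  ∂Q/∂x - ∂P/∂y = (6*x) - (0) = 6*x.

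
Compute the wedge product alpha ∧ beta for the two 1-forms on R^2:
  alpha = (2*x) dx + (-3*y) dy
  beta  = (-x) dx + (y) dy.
alpha ∧ beta = (-x*y) dx ∧ dy

Distribute the wedge, using dx_i ∧ dx_j = -dx_j ∧ dx_i and dx_i ∧ dx_i = 0. For each pair (i, j) with i < j, the coefficient of dx_i ∧ dx_j in alpha ∧ beta is (alpha_i * beta_j - alpha_j * beta_i). Collecting: alpha ∧ beta = (-x*y) dx ∧ dy.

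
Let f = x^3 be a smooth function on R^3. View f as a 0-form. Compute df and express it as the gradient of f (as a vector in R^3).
df = (3*x^2) dx + (0) dy + (0) dz; grad f = (3*x^2, 0, 0)

For a 0-form f, d f = (∂f/∂x) dx + (∂f/∂y) dy + (∂f/∂z) dz. The components of the vector representation are exactly the entries of grad f in Cartesian coordinates:
  ∂f/∂x = 3*x^2
  ∂f/∂y = 0
  ∂f/∂z = 0.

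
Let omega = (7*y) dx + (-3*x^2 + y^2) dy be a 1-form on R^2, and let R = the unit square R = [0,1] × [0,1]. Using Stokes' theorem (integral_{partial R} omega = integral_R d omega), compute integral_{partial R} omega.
integral_(partial R) omega = -10

Stokes: integral_partial_R omega = integral_R d omega with d omega = (∂Q/∂x - ∂P/∂y) dx ∧ dy.
  ∂Q/∂x = -6*x
  ∂P/∂y = 7
  integrand = ∂Q/∂x - ∂P/∂y = -6*x - 7.
Integrating over R: integral_0^1 integral_0^1 (-6*x - 7) dx dy = -10.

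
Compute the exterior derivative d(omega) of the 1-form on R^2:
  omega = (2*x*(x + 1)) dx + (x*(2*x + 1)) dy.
d(omega) = (4*x + 1) dx ∧ dy

For a 1-form omega = sum_i f_i dx_i, the exterior derivative is
  d(omega) = sum_{i < j} (∂f_j/∂x_i - ∂f_i/∂x_j) dx_i ∧ dx_j.
  coefficient of dx ∧ dy: ∂f_2/∂x - ∂f_1/∂y = ∂(x*(2*x + 1))/∂x - ∂(2*x*(x + 1))/∂y = 4*x + 1
Assembling: d(omega) = (4*x + 1) dx ∧ dy.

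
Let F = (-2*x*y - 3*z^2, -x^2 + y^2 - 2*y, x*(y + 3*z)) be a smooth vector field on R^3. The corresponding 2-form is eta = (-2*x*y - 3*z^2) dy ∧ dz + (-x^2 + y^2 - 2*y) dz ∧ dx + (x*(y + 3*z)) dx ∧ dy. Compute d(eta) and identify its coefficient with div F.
d(eta) = (3*x - 2) dx ∧ dy ∧ dz; div F = 3*x - 2

For a 2-form in R^3 of the form above, applying d gives a 3-form with coefficient ∂P/∂x + ∂Q/∂y + ∂R/∂z:
  ∂P/∂x = -2*y
  ∂Q/∂y = 2*y - 2
  ∂R/∂z = 3*x
Sum = 3*x - 2, which is exactly div F.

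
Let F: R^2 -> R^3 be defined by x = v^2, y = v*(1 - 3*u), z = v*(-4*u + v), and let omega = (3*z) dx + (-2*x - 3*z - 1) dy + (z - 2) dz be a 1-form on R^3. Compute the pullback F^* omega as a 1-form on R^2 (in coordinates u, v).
F^* omega = (v*(-20*u*v + 11*v^2 + 11)) du + (-20*u^2*v - 21*u*v^2 + 12*u*v + 11*u + 8*v^3 - 5*v^2 - 4*v - 1) dv

Using F^*(f dg) = (f ∘ F) d(g ∘ F), substitute each coordinate x_i by F_i(u, v) in f_i, and replace dx_i by d F_i = (∂F_i/∂u) du + (∂F_i/∂v) dv.
  For the x component: f_1(F) = 3*v*(-4*u + v); d F_1 = (0) du + (2*v) dv
  For the y component: f_2(F) = 12*u*v - 5*v^2 - 1; d F_2 = (-3*v) du + (1 - 3*u) dv
  For the z component: f_3(F) = -4*u*v + v^2 - 2; d F_3 = (-4*v) du + (-4*u + 2*v) dv
Combining and collecting du, dv coefficients:
  coeff of du: v*(-20*u*v + 11*v^2 + 11)
  coeff of dv: -20*u^2*v - 21*u*v^2 + 12*u*v + 11*u + 8*v^3 - 5*v^2 - 4*v - 1
F^* omega = (v*(-20*u*v + 11*v^2 + 11)) du + (-20*u^2*v - 21*u*v^2 + 12*u*v + 11*u + 8*v^3 - 5*v^2 - 4*v - 1) dv.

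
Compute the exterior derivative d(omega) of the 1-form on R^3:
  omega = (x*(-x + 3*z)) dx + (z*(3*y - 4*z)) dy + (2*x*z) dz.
d(omega) = (-3*x + 2*z) dx ∧ dz + (-3*y + 8*z) dy ∧ dz

For a 1-form omega = sum_i f_i dx_i, the exterior derivative is
  d(omega) = sum_{i < j} (∂f_j/∂x_i - ∂f_i/∂x_j) dx_i ∧ dx_j.
  coefficient of dx ∧ dz: ∂f_3/∂x - ∂f_1/∂z = ∂(2*x*z)/∂x - ∂(x*(-x + 3*z))/∂z = -3*x + 2*z
  coefficient of dy ∧ dz: ∂f_3/∂y - ∂f_2/∂z = ∂(2*x*z)/∂y - ∂(z*(3*y - 4*z))/∂z = -3*y + 8*z
Assembling: d(omega) = (-3*x + 2*z) dx ∧ dz + (-3*y + 8*z) dy ∧ dz.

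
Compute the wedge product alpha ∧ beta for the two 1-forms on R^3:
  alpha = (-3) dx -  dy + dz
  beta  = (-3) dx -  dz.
alpha ∧ beta = (6) dx ∧ dz + (-3) dx ∧ dy + (1) dy ∧ dz

Distribute the wedge, using dx_i ∧ dx_j = -dx_j ∧ dx_i and dx_i ∧ dx_i = 0. For each pair (i, j) with i < j, the coefficient of dx_i ∧ dx_j in alpha ∧ beta is (alpha_i * beta_j - alpha_j * beta_i). Collecting: alpha ∧ beta = (6) dx ∧ dz + (-3) dx ∧ dy + (1) dy ∧ dz.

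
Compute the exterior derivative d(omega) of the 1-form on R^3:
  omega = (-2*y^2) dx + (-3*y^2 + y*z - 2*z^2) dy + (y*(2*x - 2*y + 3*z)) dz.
d(omega) = (4*y) dx ∧ dy + (2*y) dx ∧ dz + (2*x - 5*y + 7*z) dy ∧ dz

For a 1-form omega = sum_i f_i dx_i, the exterior derivative is
  d(omega) = sum_{i < j} (∂f_j/∂x_i - ∂f_i/∂x_j) dx_i ∧ dx_j.
  coefficient of dx ∧ dy: ∂f_2/∂x - ∂f_1/∂y = ∂(-3*y^2 + y*z - 2*z^2)/∂x - ∂(-2*y^2)/∂y = 4*y
  coefficient of dx ∧ dz: ∂f_3/∂x - ∂f_1/∂z = ∂(y*(2*x - 2*y + 3*z))/∂x - ∂(-2*y^2)/∂z = 2*y
  coefficient of dy ∧ dz: ∂f_3/∂y - ∂f_2/∂z = ∂(y*(2*x - 2*y + 3*z))/∂y - ∂(-3*y^2 + y*z - 2*z^2)/∂z = 2*x - 5*y + 7*z
Assembling: d(omega) = (4*y) dx ∧ dy + (2*y) dx ∧ dz + (2*x - 5*y + 7*z) dy ∧ dz.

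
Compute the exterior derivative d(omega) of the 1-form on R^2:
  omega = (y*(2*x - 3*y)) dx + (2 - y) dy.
d(omega) = (-2*x + 6*y) dx ∧ dy

For a 1-form omega = sum_i f_i dx_i, the exterior derivative is
  d(omega) = sum_{i < j} (∂f_j/∂x_i - ∂f_i/∂x_j) dx_i ∧ dx_j.
  coefficient of dx ∧ dy: ∂f_2/∂x - ∂f_1/∂y = ∂(2 - y)/∂x - ∂(y*(2*x - 3*y))/∂y = -2*x + 6*y
Assembling: d(omega) = (-2*x + 6*y) dx ∧ dy.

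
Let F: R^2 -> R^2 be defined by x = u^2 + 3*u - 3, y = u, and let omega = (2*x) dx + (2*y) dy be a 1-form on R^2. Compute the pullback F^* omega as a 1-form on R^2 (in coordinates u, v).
F^* omega = (4*u^3 + 18*u^2 + 8*u - 18) du

Using F^*(f dg) = (f ∘ F) d(g ∘ F), substitute each coordinate x_i by F_i(u, v) in f_i, and replace dx_i by d F_i = (∂F_i/∂u) du + (∂F_i/∂v) dv.
  For the x component: f_1(F) = 2*u^2 + 6*u - 6; d F_1 = (2*u + 3) du + (0) dv
  For the y component: f_2(F) = 2*u; d F_2 = (1) du + (0) dv
Combining and collecting du, dv coefficients:
  coeff of du: 4*u^3 + 18*u^2 + 8*u - 18
  coeff of dv: 0
F^* omega = (4*u^3 + 18*u^2 + 8*u - 18) du.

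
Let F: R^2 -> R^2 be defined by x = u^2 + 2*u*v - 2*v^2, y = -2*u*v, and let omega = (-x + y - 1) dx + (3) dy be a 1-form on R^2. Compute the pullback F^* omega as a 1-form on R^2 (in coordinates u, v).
F^* omega = (-2*u^3 - 10*u^2*v - 4*u*v^2 - 2*u + 4*v^3 - 8*v) du + (-2*u^3 - 4*u^2*v + 20*u*v^2 - 8*u - 8*v^3 + 4*v) dv

Using F^*(f dg) = (f ∘ F) d(g ∘ F), substitute each coordinate x_i by F_i(u, v) in f_i, and replace dx_i by d F_i = (∂F_i/∂u) du + (∂F_i/∂v) dv.
  For the x component: f_1(F) = -u^2 - 4*u*v + 2*v^2 - 1; d F_1 = (2*u + 2*v) du + (2*u - 4*v) dv
  For the y component: f_2(F) = 3; d F_2 = (-2*v) du + (-2*u) dv
Combining and collecting du, dv coefficients:
  coeff of du: -2*u^3 - 10*u^2*v - 4*u*v^2 - 2*u + 4*v^3 - 8*v
  coeff of dv: -2*u^3 - 4*u^2*v + 20*u*v^2 - 8*u - 8*v^3 + 4*v
F^* omega = (-2*u^3 - 10*u^2*v - 4*u*v^2 - 2*u + 4*v^3 - 8*v) du + (-2*u^3 - 4*u^2*v + 20*u*v^2 - 8*u - 8*v^3 + 4*v) dv.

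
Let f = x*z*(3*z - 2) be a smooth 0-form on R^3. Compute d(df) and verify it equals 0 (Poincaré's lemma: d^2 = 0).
d(df) = 0

Step 1: df = sum_i (∂f/∂x_i) dx_i = (z*(3*z - 2)) dx + (0) dy + (2*x*(3*z - 1)) dz.
Step 2: Apply d again. Using the 1-form formula, the coefficient of dx ∧ dy in d(df) is ∂^2 f/∂x ∂y - ∂^2 f/∂y ∂x = (0) - (0) = 0 (equality of mixed partials for smooth f).
Similarly for dx ∧ dz and dy ∧ dz — all coefficients vanish. So d(df) = 0.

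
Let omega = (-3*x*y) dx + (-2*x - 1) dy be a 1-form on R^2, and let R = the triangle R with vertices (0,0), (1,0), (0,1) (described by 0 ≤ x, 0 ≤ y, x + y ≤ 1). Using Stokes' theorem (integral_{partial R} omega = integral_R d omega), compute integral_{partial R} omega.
integral_(partial R) omega = -1/2

Stokes: integral_partial_R omega = integral_R d omega with d omega = (∂Q/∂x - ∂P/∂y) dx ∧ dy.
  ∂Q/∂x = -2
  ∂P/∂y = -3*x
  integrand = ∂Q/∂x - ∂P/∂y = 3*x - 2.
Integrating over R: integral_0^1 integral_0^{1-x} (3*x - 2) dy dx = -1/2.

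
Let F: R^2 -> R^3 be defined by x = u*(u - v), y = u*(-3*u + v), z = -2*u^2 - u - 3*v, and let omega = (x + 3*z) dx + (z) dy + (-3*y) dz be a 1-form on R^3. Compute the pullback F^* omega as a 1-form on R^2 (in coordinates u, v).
F^* omega = (-34*u^3 + 13*u^2*v - 9*u^2 + u*v^2 + 5*u*v + 6*v^2) du + (u*(3*u^2 + u*v - 25*u + 15*v)) dv

Using F^*(f dg) = (f ∘ F) d(g ∘ F), substitute each coordinate x_i by F_i(u, v) in f_i, and replace dx_i by d F_i = (∂F_i/∂u) du + (∂F_i/∂v) dv.
  For the x component: f_1(F) = -5*u^2 - u*v - 3*u - 9*v; d F_1 = (2*u - v) du + (-u) dv
  For the y component: f_2(F) = -2*u^2 - u - 3*v; d F_2 = (-6*u + v) du + (u) dv
  For the z component: f_3(F) = 3*u*(3*u - v); d F_3 = (-4*u - 1) du + (-3) dv
Combining and collecting du, dv coefficients:
  coeff of du: -34*u^3 + 13*u^2*v - 9*u^2 + u*v^2 + 5*u*v + 6*v^2
  coeff of dv: u*(3*u^2 + u*v - 25*u + 15*v)
F^* omega = (-34*u^3 + 13*u^2*v - 9*u^2 + u*v^2 + 5*u*v + 6*v^2) du + (u*(3*u^2 + u*v - 25*u + 15*v)) dv.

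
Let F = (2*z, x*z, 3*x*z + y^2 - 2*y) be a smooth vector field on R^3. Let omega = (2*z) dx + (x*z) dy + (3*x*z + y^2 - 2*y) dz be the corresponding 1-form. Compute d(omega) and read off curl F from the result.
d(omega) = (-x + 2*y - 2) dy ∧ dz + (2 - 3*z) dz ∧ dx + (z) dx ∧ dy; curl F = (-x + 2*y - 2, 2 - 3*z, z)

d omega = sum_{i<j} (∂f_j/∂x_i - ∂f_i/∂x_j) dx_i ∧ dx_j. Under the identification (dy ∧ dz, dz ∧ dx, dx ∧ dy) ↔ (e_x, e_y, e_z), the coefficients are exactly the components of curl F. Compute:
  ∂R/∂y - ∂Q/∂z = (2*y - 2) - (x) = -x + 2*y - 2
  ∂P/∂z - ∂R/∂x = (2) - (3*z) = 2 - 3*z
  ∂Q/∂x - ∂P/∂y = (z) - (0) = z.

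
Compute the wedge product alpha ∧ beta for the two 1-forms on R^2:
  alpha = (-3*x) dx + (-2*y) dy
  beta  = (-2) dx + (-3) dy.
alpha ∧ beta = (9*x - 4*y) dx ∧ dy

Distribute the wedge, using dx_i ∧ dx_j = -dx_j ∧ dx_i and dx_i ∧ dx_i = 0. For each pair (i, j) with i < j, the coefficient of dx_i ∧ dx_j in alpha ∧ beta is (alpha_i * beta_j - alpha_j * beta_i). Collecting: alpha ∧ beta = (9*x - 4*y) dx ∧ dy.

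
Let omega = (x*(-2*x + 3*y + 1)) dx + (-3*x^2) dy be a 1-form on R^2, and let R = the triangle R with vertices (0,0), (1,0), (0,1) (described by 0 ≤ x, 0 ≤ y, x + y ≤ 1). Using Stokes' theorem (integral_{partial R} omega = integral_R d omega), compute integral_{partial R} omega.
integral_(partial R) omega = -3/2

Stokes: integral_partial_R omega = integral_R d omega with d omega = (∂Q/∂x - ∂P/∂y) dx ∧ dy.
  ∂Q/∂x = -6*x
  ∂P/∂y = 3*x
  integrand = ∂Q/∂x - ∂P/∂y = -9*x.
Integrating over R: integral_0^1 integral_0^{1-x} (-9*x) dy dx = -3/2.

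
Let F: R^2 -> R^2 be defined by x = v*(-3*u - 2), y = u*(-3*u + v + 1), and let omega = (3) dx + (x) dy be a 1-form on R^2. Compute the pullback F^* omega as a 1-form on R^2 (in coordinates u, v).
F^* omega = (v*(18*u^2 - 3*u*v + 9*u - 2*v - 11)) du + (-3*u^2*v - 2*u*v - 9*u - 6) dv

Using F^*(f dg) = (f ∘ F) d(g ∘ F), substitute each coordinate x_i by F_i(u, v) in f_i, and replace dx_i by d F_i = (∂F_i/∂u) du + (∂F_i/∂v) dv.
  For the x component: f_1(F) = 3; d F_1 = (-3*v) du + (-3*u - 2) dv
  For the y component: f_2(F) = v*(-3*u - 2); d F_2 = (-6*u + v + 1) du + (u) dv
Combining and collecting du, dv coefficients:
  coeff of du: v*(18*u^2 - 3*u*v + 9*u - 2*v - 11)
  coeff of dv: -3*u^2*v - 2*u*v - 9*u - 6
F^* omega = (v*(18*u^2 - 3*u*v + 9*u - 2*v - 11)) du + (-3*u^2*v - 2*u*v - 9*u - 6) dv.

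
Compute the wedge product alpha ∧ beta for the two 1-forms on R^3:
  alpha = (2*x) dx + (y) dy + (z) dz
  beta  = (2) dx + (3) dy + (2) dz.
alpha ∧ beta = (6*x - 2*y) dx ∧ dy + (4*x - 2*z) dx ∧ dz + (2*y - 3*z) dy ∧ dz

Distribute the wedge, using dx_i ∧ dx_j = -dx_j ∧ dx_i and dx_i ∧ dx_i = 0. For each pair (i, j) with i < j, the coefficient of dx_i ∧ dx_j in alpha ∧ beta is (alpha_i * beta_j - alpha_j * beta_i). Collecting: alpha ∧ beta = (6*x - 2*y) dx ∧ dy + (4*x - 2*z) dx ∧ dz + (2*y - 3*z) dy ∧ dz.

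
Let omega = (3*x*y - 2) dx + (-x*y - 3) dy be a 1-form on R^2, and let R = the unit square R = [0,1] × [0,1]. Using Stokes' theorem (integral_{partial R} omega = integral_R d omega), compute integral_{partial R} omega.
integral_(partial R) omega = -2

Stokes: integral_partial_R omega = integral_R d omega with d omega = (∂Q/∂x - ∂P/∂y) dx ∧ dy.
  ∂Q/∂x = -y
  ∂P/∂y = 3*x
  integrand = ∂Q/∂x - ∂P/∂y = -3*x - y.
Integrating over R: integral_0^1 integral_0^1 (-3*x - y) dx dy = -2.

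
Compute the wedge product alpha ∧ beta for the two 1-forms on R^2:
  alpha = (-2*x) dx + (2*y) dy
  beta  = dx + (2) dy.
alpha ∧ beta = (-4*x - 2*y) dx ∧ dy

Distribute the wedge, using dx_i ∧ dx_j = -dx_j ∧ dx_i and dx_i ∧ dx_i = 0. For each pair (i, j) with i < j, the coefficient of dx_i ∧ dx_j in alpha ∧ beta is (alpha_i * beta_j - alpha_j * beta_i). Collecting: alpha ∧ beta = (-4*x - 2*y) dx ∧ dy.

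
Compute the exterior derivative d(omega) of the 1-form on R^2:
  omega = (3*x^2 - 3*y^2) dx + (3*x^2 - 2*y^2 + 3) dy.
d(omega) = (6*x + 6*y) dx ∧ dy

For a 1-form omega = sum_i f_i dx_i, the exterior derivative is
  d(omega) = sum_{i < j} (∂f_j/∂x_i - ∂f_i/∂x_j) dx_i ∧ dx_j.
  coefficient of dx ∧ dy: ∂f_2/∂x - ∂f_1/∂y = ∂(3*x^2 - 2*y^2 + 3)/∂x - ∂(3*x^2 - 3*y^2)/∂y = 6*x + 6*y
Assembling: d(omega) = (6*x + 6*y) dx ∧ dy.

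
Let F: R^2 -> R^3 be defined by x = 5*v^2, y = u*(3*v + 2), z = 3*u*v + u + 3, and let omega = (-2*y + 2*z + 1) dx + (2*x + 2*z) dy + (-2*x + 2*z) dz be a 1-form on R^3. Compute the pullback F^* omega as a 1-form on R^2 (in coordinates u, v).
F^* omega = (36*u*v^2 + 30*u*v + 6*u + 10*v^2 + 36*v + 18) du + (36*u^2*v + 12*u^2 - 20*u*v + 36*u + 70*v) dv

Using F^*(f dg) = (f ∘ F) d(g ∘ F), substitute each coordinate x_i by F_i(u, v) in f_i, and replace dx_i by d F_i = (∂F_i/∂u) du + (∂F_i/∂v) dv.
  For the x component: f_1(F) = 7 - 2*u; d F_1 = (0) du + (10*v) dv
  For the y component: f_2(F) = 6*u*v + 2*u + 10*v^2 + 6; d F_2 = (3*v + 2) du + (3*u) dv
  For the z component: f_3(F) = 6*u*v + 2*u - 10*v^2 + 6; d F_3 = (3*v + 1) du + (3*u) dv
Combining and collecting du, dv coefficients:
  coeff of du: 36*u*v^2 + 30*u*v + 6*u + 10*v^2 + 36*v + 18
  coeff of dv: 36*u^2*v + 12*u^2 - 20*u*v + 36*u + 70*v
F^* omega = (36*u*v^2 + 30*u*v + 6*u + 10*v^2 + 36*v + 18) du + (36*u^2*v + 12*u^2 - 20*u*v + 36*u + 70*v) dv.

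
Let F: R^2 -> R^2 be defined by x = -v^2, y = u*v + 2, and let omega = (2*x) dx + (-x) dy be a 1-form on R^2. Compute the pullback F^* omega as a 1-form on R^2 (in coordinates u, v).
F^* omega = (v^3) du + (v^2*(u + 4*v)) dv

Using F^*(f dg) = (f ∘ F) d(g ∘ F), substitute each coordinate x_i by F_i(u, v) in f_i, and replace dx_i by d F_i = (∂F_i/∂u) du + (∂F_i/∂v) dv.
  For the x component: f_1(F) = -2*v^2; d F_1 = (0) du + (-2*v) dv
  For the y component: f_2(F) = v^2; d F_2 = (v) du + (u) dv
Combining and collecting du, dv coefficients:
  coeff of du: v^3
  coeff of dv: v^2*(u + 4*v)
F^* omega = (v^3) du + (v^2*(u + 4*v)) dv.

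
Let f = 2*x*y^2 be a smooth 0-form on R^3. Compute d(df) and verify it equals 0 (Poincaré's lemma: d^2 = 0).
d(df) = 0

Step 1: df = sum_i (∂f/∂x_i) dx_i = (2*y^2) dx + (4*x*y) dy + (0) dz.
Step 2: Apply d again. Using the 1-form formula, the coefficient of dx ∧ dy in d(df) is ∂^2 f/∂x ∂y - ∂^2 f/∂y ∂x = (4*y) - (4*y) = 0 (equality of mixed partials for smooth f).
Similarly for dx ∧ dz and dy ∧ dz — all coefficients vanish. So d(df) = 0.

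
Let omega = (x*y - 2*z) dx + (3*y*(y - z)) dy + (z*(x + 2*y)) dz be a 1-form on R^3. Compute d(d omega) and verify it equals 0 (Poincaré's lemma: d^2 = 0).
d(d omega) = 0

Step 1: d omega = sum_{i<j} (∂f_j/∂x_i - ∂f_i/∂x_j) dx_i ∧ dx_j:
  coeff of dx ∧ dy: -x
  coeff of dx ∧ dz: z + 2
  coeff of dy ∧ dz: 3*y + 2*z
Step 2: Apply d again to each 2-form coefficient. The only possible 3-form in R^3 is dx ∧ dy ∧ dz, with coefficient
  ∂(coeff of dy∧dz)/∂x - ∂(coeff of dx∧dz)/∂y + ∂(coeff of dx∧dy)/∂z
  = ∂/∂x (3*y + 2*z) - ∂/∂y (z + 2) + ∂/∂z (-x).
Each of these terms simplifies to sums of mixed partials that cancel in pairs. The result is 0 (by equality of mixed partials for smooth functions — Schwarz / Clairaut).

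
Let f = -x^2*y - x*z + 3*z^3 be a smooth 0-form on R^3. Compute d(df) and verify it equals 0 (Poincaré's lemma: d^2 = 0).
d(df) = 0

Step 1: df = sum_i (∂f/∂x_i) dx_i = (-2*x*y - z) dx + (-x^2) dy + (-x + 9*z^2) dz.
Step 2: Apply d again. Using the 1-form formula, the coefficient of dx ∧ dy in d(df) is ∂^2 f/∂x ∂y - ∂^2 f/∂y ∂x = (-2*x) - (-2*x) = 0 (equality of mixed partials for smooth f).
Similarly for dx ∧ dz and dy ∧ dz — all coefficients vanish. So d(df) = 0.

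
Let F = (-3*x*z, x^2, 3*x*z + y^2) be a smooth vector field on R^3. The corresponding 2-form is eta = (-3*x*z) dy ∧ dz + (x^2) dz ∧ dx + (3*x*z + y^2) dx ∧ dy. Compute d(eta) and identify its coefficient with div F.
d(eta) = (3*x - 3*z) dx ∧ dy ∧ dz; div F = 3*x - 3*z

For a 2-form in R^3 of the form above, applying d gives a 3-form with coefficient ∂P/∂x + ∂Q/∂y + ∂R/∂z:
  ∂P/∂x = -3*z
  ∂Q/∂y = 0
  ∂R/∂z = 3*x
Sum = 3*x - 3*z, which is exactly div F.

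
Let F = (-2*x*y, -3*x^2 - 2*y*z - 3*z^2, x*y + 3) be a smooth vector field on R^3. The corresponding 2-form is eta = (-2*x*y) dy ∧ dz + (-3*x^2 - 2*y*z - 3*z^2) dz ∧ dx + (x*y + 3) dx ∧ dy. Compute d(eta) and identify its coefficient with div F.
d(eta) = (-2*y - 2*z) dx ∧ dy ∧ dz; div F = -2*y - 2*z

For a 2-form in R^3 of the form above, applying d gives a 3-form with coefficient ∂P/∂x + ∂Q/∂y + ∂R/∂z:
  ∂P/∂x = -2*y
  ∂Q/∂y = -2*z
  ∂R/∂z = 0
Sum = -2*y - 2*z, which is exactly div F.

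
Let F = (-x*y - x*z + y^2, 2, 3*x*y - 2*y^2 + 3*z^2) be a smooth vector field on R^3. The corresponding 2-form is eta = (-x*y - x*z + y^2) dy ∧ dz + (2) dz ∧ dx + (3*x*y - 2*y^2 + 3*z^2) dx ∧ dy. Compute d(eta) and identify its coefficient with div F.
d(eta) = (-y + 5*z) dx ∧ dy ∧ dz; div F = -y + 5*z

For a 2-form in R^3 of the form above, applying d gives a 3-form with coefficient ∂P/∂x + ∂Q/∂y + ∂R/∂z:
  ∂P/∂x = -y - z
  ∂Q/∂y = 0
  ∂R/∂z = 6*z
Sum = -y + 5*z, which is exactly div F.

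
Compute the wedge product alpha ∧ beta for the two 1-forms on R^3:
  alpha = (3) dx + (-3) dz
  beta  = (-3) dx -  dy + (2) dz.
alpha ∧ beta = (-3) dx ∧ dy + (-3) dx ∧ dz + (-3) dy ∧ dz

Distribute the wedge, using dx_i ∧ dx_j = -dx_j ∧ dx_i and dx_i ∧ dx_i = 0. For each pair (i, j) with i < j, the coefficient of dx_i ∧ dx_j in alpha ∧ beta is (alpha_i * beta_j - alpha_j * beta_i). Collecting: alpha ∧ beta = (-3) dx ∧ dy + (-3) dx ∧ dz + (-3) dy ∧ dz.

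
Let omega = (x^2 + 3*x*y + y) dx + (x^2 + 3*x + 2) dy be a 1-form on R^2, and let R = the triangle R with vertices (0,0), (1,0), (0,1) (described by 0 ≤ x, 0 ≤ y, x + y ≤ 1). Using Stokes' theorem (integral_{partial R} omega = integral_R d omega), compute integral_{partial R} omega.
integral_(partial R) omega = 5/6

Stokes: integral_partial_R omega = integral_R d omega with d omega = (∂Q/∂x - ∂P/∂y) dx ∧ dy.
  ∂Q/∂x = 2*x + 3
  ∂P/∂y = 3*x + 1
  integrand = ∂Q/∂x - ∂P/∂y = 2 - x.
Integrating over R: integral_0^1 integral_0^{1-x} (2 - x) dy dx = 5/6.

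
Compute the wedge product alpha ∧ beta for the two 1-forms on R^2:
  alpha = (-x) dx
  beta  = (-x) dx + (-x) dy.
alpha ∧ beta = (x^2) dx ∧ dy

Distribute the wedge, using dx_i ∧ dx_j = -dx_j ∧ dx_i and dx_i ∧ dx_i = 0. For each pair (i, j) with i < j, the coefficient of dx_i ∧ dx_j in alpha ∧ beta is (alpha_i * beta_j - alpha_j * beta_i). Collecting: alpha ∧ beta = (x^2) dx ∧ dy.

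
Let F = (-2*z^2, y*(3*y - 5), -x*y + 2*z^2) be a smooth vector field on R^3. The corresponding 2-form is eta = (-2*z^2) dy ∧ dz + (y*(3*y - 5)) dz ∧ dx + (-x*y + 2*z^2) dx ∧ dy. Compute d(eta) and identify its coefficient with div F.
d(eta) = (6*y + 4*z - 5) dx ∧ dy ∧ dz; div F = 6*y + 4*z - 5

For a 2-form in R^3 of the form above, applying d gives a 3-form with coefficient ∂P/∂x + ∂Q/∂y + ∂R/∂z:
  ∂P/∂x = 0
  ∂Q/∂y = 6*y - 5
  ∂R/∂z = 4*z
Sum = 6*y + 4*z - 5, which is exactly div F.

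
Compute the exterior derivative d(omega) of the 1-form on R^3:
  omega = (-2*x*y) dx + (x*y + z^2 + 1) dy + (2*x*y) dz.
d(omega) = (2*x + y) dx ∧ dy + (2*y) dx ∧ dz + (2*x - 2*z) dy ∧ dz

For a 1-form omega = sum_i f_i dx_i, the exterior derivative is
  d(omega) = sum_{i < j} (∂f_j/∂x_i - ∂f_i/∂x_j) dx_i ∧ dx_j.
  coefficient of dx ∧ dy: ∂f_2/∂x - ∂f_1/∂y = ∂(x*y + z^2 + 1)/∂x - ∂(-2*x*y)/∂y = 2*x + y
  coefficient of dx ∧ dz: ∂f_3/∂x - ∂f_1/∂z = ∂(2*x*y)/∂x - ∂(-2*x*y)/∂z = 2*y
  coefficient of dy ∧ dz: ∂f_3/∂y - ∂f_2/∂z = ∂(2*x*y)/∂y - ∂(x*y + z^2 + 1)/∂z = 2*x - 2*z
Assembling: d(omega) = (2*x + y) dx ∧ dy + (2*y) dx ∧ dz + (2*x - 2*z) dy ∧ dz.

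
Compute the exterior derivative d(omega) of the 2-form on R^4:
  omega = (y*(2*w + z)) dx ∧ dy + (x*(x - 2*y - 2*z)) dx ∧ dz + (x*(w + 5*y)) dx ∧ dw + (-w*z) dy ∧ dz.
d(omega) = (2*x + y) dx ∧ dy ∧ dz + (-5*x + 2*y) dx ∧ dy ∧ dw + (-z) dy ∧ dz ∧ dw

For a 2-form omega = sum_{i<j} g_{ij} dx_i ∧ dx_j, the exterior derivative is
  d(omega) = sum_{i<j} d(g_{ij}) ∧ dx_i ∧ dx_j = sum_{i<j, k} (∂g_{ij}/∂x_k) dx_k ∧ dx_i ∧ dx_j.
Expand each term, using dx_k ∧ dx_i ∧ dx_j = sgn(permutation) dx_{(a)} ∧ dx_{(b)} ∧ dx_{(c)} with (a < b < c) sorted:
  d(y*(2*w + z)) includes (∂/∂z)(y*(2*w + z)) dz = (y) dz, which multiplied by dx ∧ dy gives (y) dx ∧ dy ∧ dz
  d(y*(2*w + z)) includes (∂/∂w)(y*(2*w + z)) dw = (2*y) dw, which multiplied by dx ∧ dy gives (2*y) dx ∧ dy ∧ dw
  d(x*(x - 2*y - 2*z)) includes (∂/∂y)(x*(x - 2*y - 2*z)) dy = (-2*x) dy, which multiplied by dx ∧ dz gives (2*x) dx ∧ dy ∧ dz
  d(x*(w + 5*y)) includes (∂/∂y)(x*(w + 5*y)) dy = (5*x) dy, which multiplied by dx ∧ dw gives (-5*x) dx ∧ dy ∧ dw
  d(-w*z) includes (∂/∂w)(-w*z) dw = (-z) dw, which multiplied by dy ∧ dz gives (-z) dy ∧ dz ∧ dw
Collecting like 3-forms: d(omega) = (2*x + y) dx ∧ dy ∧ dz + (-5*x + 2*y) dx ∧ dy ∧ dw + (-z) dy ∧ dz ∧ dw.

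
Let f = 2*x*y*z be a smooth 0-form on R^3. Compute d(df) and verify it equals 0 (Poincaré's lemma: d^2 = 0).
d(df) = 0

Step 1: df = sum_i (∂f/∂x_i) dx_i = (2*y*z) dx + (2*x*z) dy + (2*x*y) dz.
Step 2: Apply d again. Using the 1-form formula, the coefficient of dx ∧ dy in d(df) is ∂^2 f/∂x ∂y - ∂^2 f/∂y ∂x = (2*z) - (2*z) = 0 (equality of mixed partials for smooth f).
Similarly for dx ∧ dz and dy ∧ dz — all coefficients vanish. So d(df) = 0.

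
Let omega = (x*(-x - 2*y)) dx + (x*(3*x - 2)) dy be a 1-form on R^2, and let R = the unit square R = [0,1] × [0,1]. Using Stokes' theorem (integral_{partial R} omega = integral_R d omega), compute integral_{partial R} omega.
integral_(partial R) omega = 2

Stokes: integral_partial_R omega = integral_R d omega with d omega = (∂Q/∂x - ∂P/∂y) dx ∧ dy.
  ∂Q/∂x = 6*x - 2
  ∂P/∂y = -2*x
  integrand = ∂Q/∂x - ∂P/∂y = 8*x - 2.
Integrating over R: integral_0^1 integral_0^1 (8*x - 2) dx dy = 2.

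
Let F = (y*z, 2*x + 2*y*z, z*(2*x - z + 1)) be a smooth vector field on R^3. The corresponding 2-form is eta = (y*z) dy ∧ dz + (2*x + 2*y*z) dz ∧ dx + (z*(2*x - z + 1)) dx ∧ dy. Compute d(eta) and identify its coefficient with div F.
d(eta) = (2*x + 1) dx ∧ dy ∧ dz; div F = 2*x + 1

For a 2-form in R^3 of the form above, applying d gives a 3-form with coefficient ∂P/∂x + ∂Q/∂y + ∂R/∂z:
  ∂P/∂x = 0
  ∂Q/∂y = 2*z
  ∂R/∂z = 2*x - 2*z + 1
Sum = 2*x + 1, which is exactly div F.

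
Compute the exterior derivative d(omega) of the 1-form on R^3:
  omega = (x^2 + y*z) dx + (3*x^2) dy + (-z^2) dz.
d(omega) = (6*x - z) dx ∧ dy + (-y) dx ∧ dz

For a 1-form omega = sum_i f_i dx_i, the exterior derivative is
  d(omega) = sum_{i < j} (∂f_j/∂x_i - ∂f_i/∂x_j) dx_i ∧ dx_j.
  coefficient of dx ∧ dy: ∂f_2/∂x - ∂f_1/∂y = ∂(3*x^2)/∂x - ∂(x^2 + y*z)/∂y = 6*x - z
  coefficient of dx ∧ dz: ∂f_3/∂x - ∂f_1/∂z = ∂(-z^2)/∂x - ∂(x^2 + y*z)/∂z = -y
Assembling: d(omega) = (6*x - z) dx ∧ dy + (-y) dx ∧ dz.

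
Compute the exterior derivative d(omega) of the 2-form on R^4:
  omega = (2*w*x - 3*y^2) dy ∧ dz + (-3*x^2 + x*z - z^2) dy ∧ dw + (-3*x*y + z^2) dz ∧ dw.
d(omega) = (2*w) dx ∧ dy ∧ dz + (-2*x + 2*z) dy ∧ dz ∧ dw + (-6*x + z) dx ∧ dy ∧ dw + (-3*y) dx ∧ dz ∧ dw

For a 2-form omega = sum_{i<j} g_{ij} dx_i ∧ dx_j, the exterior derivative is
  d(omega) = sum_{i<j} d(g_{ij}) ∧ dx_i ∧ dx_j = sum_{i<j, k} (∂g_{ij}/∂x_k) dx_k ∧ dx_i ∧ dx_j.
Expand each term, using dx_k ∧ dx_i ∧ dx_j = sgn(permutation) dx_{(a)} ∧ dx_{(b)} ∧ dx_{(c)} with (a < b < c) sorted:
  d(2*w*x - 3*y^2) includes (∂/∂x)(2*w*x - 3*y^2) dx = (2*w) dx, which multiplied by dy ∧ dz gives (2*w) dx ∧ dy ∧ dz
  d(2*w*x - 3*y^2) includes (∂/∂w)(2*w*x - 3*y^2) dw = (2*x) dw, which multiplied by dy ∧ dz gives (2*x) dy ∧ dz ∧ dw
  d(-3*x^2 + x*z - z^2) includes (∂/∂x)(-3*x^2 + x*z - z^2) dx = (-6*x + z) dx, which multiplied by dy ∧ dw gives (-6*x + z) dx ∧ dy ∧ dw
  d(-3*x^2 + x*z - z^2) includes (∂/∂z)(-3*x^2 + x*z - z^2) dz = (x - 2*z) dz, which multiplied by dy ∧ dw gives (-x + 2*z) dy ∧ dz ∧ dw
  d(-3*x*y + z^2) includes (∂/∂x)(-3*x*y + z^2) dx = (-3*y) dx, which multiplied by dz ∧ dw gives (-3*y) dx ∧ dz ∧ dw
  d(-3*x*y + z^2) includes (∂/∂y)(-3*x*y + z^2) dy = (-3*x) dy, which multiplied by dz ∧ dw gives (-3*x) dy ∧ dz ∧ dw
Collecting like 3-forms: d(omega) = (2*w) dx ∧ dy ∧ dz + (-2*x + 2*z) dy ∧ dz ∧ dw + (-6*x + z) dx ∧ dy ∧ dw + (-3*y) dx ∧ dz ∧ dw.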